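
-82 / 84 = -41 / 42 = -0.98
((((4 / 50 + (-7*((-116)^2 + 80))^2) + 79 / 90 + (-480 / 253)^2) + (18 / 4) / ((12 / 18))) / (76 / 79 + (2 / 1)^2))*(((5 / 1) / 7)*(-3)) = -40858970056029853807 / 10538441760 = -3877135822.03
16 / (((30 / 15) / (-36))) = -288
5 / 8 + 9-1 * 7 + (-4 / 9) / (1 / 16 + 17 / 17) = 2701 / 1224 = 2.21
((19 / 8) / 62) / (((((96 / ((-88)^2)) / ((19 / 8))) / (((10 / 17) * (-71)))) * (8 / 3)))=-15506755 / 134912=-114.94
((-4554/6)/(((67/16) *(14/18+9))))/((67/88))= -24.35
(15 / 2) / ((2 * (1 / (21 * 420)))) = 33075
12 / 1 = 12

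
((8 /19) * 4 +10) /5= 222 /95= 2.34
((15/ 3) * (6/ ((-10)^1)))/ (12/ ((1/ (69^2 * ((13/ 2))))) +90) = -1/ 123816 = -0.00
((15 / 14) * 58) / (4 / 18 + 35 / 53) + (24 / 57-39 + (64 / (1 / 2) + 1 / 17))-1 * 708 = -521736669 / 951881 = -548.11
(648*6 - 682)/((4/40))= 32060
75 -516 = -441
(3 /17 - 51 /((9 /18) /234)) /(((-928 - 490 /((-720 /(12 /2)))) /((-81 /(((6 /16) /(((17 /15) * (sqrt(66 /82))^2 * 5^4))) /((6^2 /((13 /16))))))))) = -832955726592000 /5909371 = -140955057.08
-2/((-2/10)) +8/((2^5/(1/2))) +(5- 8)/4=9.38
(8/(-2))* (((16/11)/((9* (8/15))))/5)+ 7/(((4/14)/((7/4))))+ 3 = 12047/264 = 45.63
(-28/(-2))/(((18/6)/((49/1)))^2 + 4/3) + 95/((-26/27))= -22081623/250406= -88.18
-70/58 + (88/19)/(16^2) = -20961/17632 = -1.19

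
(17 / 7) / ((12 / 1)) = 17 / 84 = 0.20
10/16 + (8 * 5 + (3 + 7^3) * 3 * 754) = 782692.62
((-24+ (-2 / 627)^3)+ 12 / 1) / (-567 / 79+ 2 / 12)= 467348611432 / 273030842403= 1.71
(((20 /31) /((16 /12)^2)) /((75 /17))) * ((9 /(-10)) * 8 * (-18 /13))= 8262 /10075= 0.82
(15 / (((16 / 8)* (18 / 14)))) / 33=35 / 198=0.18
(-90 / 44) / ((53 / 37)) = -1665 / 1166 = -1.43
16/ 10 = 1.60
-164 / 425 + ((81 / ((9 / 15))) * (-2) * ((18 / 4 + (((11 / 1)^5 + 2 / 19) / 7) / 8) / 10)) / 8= -35169505493 / 3617600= -9721.78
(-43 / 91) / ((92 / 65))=-215 / 644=-0.33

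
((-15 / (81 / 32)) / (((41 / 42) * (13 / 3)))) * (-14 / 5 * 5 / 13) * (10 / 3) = 313600 / 62361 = 5.03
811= 811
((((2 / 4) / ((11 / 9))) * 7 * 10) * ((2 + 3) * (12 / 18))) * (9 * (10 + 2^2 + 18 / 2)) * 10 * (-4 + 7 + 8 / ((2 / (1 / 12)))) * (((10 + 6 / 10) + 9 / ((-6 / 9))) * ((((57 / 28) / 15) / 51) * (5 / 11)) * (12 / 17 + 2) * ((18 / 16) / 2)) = -983741625 / 279752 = -3516.48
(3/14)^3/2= 27/5488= 0.00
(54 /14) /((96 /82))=369 /112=3.29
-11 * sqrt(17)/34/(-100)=11 * sqrt(17)/3400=0.01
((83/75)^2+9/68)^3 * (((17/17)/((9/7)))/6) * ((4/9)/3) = 979024134360366731/20398200257812500000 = 0.05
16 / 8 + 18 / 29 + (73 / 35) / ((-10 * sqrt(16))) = 104283 / 40600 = 2.57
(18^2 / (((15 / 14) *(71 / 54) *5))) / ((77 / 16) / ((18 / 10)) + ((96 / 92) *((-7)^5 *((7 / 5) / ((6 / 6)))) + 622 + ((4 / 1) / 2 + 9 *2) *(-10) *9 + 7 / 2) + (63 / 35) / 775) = -41914817280 / 23440669288357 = -0.00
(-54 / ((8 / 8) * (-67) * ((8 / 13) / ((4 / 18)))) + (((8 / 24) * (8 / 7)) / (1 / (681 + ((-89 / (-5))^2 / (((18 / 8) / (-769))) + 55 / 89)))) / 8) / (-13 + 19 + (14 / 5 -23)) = 288731522221 / 800174970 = 360.84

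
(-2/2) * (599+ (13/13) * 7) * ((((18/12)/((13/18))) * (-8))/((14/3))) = 196344/91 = 2157.63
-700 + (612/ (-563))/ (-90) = -1970466/ 2815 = -699.99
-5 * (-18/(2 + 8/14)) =35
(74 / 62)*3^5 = 8991 / 31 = 290.03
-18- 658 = -676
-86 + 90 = 4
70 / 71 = 0.99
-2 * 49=-98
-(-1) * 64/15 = 64/15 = 4.27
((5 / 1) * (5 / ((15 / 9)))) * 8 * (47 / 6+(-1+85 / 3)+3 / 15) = 4244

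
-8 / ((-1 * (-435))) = -8 / 435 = -0.02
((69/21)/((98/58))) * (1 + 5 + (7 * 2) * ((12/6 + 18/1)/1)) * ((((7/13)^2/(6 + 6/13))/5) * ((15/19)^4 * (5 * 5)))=48.47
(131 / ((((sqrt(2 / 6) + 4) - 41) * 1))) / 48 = -0.07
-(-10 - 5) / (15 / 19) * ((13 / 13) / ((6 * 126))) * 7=19 / 108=0.18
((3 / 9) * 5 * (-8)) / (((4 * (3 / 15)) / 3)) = -50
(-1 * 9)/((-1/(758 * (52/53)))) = 354744/53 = 6693.28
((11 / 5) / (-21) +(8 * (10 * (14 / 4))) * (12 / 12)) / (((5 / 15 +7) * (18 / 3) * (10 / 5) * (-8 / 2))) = -29389 / 36960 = -0.80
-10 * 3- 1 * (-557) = 527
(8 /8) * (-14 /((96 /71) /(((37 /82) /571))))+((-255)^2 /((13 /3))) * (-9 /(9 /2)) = -876845197457 /29216928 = -30011.55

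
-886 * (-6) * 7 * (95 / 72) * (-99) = -9721635 / 2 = -4860817.50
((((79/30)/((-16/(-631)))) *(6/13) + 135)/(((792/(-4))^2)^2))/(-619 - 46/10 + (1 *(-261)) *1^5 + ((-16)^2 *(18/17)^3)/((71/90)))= -0.00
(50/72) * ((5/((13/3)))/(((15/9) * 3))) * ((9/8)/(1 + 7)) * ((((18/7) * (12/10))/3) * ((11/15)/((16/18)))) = 891/46592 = 0.02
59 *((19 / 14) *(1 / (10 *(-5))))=-1121 / 700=-1.60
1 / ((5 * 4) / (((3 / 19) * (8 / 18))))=1 / 285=0.00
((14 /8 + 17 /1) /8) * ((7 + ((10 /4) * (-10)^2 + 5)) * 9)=88425 /16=5526.56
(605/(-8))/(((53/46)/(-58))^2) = -538315690/2809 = -191639.62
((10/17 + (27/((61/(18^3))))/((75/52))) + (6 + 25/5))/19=46699817/492575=94.81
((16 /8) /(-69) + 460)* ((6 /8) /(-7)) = -2267 /46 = -49.28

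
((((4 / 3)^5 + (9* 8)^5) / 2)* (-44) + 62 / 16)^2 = 6847985765850680264463376489 / 3779136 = 1812050628993156177619.27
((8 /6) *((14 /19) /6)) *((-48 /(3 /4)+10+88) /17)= 56 /171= 0.33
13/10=1.30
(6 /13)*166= 996 /13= 76.62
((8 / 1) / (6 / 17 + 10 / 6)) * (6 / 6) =408 / 103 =3.96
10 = 10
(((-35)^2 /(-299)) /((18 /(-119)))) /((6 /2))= 145775 /16146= 9.03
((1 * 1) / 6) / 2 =1 / 12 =0.08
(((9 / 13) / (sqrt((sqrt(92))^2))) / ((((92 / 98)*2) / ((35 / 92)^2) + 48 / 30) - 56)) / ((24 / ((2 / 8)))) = -180075*sqrt(23) / 47584955392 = -0.00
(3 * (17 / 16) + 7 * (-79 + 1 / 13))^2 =13052834001 / 43264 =301701.97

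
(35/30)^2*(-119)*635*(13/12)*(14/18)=-336944335/3888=-86662.64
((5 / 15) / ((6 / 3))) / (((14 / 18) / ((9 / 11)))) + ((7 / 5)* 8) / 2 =4447 / 770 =5.78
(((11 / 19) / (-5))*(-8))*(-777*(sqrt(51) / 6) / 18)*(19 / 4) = -2849*sqrt(51) / 90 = -226.07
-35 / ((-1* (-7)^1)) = -5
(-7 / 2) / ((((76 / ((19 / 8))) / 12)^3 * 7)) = -27 / 1024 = -0.03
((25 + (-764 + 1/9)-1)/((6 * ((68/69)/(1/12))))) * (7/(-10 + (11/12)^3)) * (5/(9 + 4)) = 10720990/3524729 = 3.04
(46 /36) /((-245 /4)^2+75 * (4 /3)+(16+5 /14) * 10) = 1288 /4047255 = 0.00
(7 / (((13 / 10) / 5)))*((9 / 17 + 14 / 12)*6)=60550 / 221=273.98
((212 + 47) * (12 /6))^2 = 268324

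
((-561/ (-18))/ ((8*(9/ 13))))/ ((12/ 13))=6.10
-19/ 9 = -2.11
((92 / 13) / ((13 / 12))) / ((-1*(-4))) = 276 / 169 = 1.63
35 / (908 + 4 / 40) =0.04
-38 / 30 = -19 / 15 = -1.27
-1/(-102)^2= -1/10404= -0.00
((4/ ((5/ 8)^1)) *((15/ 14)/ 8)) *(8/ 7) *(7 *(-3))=-144/ 7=-20.57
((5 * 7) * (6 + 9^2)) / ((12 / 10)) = 5075 / 2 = 2537.50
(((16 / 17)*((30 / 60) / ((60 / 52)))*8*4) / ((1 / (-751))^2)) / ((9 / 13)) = 10632217.54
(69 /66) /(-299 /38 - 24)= -0.03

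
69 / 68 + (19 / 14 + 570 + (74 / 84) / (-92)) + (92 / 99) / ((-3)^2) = 11168422333 / 19509336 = 572.47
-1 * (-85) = 85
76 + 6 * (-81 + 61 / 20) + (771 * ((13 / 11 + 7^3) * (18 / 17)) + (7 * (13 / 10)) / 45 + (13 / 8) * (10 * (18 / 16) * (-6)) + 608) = 189223496471 / 673200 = 281080.65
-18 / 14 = -9 / 7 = -1.29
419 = 419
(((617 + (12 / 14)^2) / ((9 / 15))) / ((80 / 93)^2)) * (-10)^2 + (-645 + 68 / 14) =434320147 / 3136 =138494.94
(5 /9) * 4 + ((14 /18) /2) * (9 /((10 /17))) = 1471 /180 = 8.17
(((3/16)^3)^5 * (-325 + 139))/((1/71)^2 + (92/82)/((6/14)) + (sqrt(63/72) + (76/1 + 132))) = -108054049124081896912017/9830964163500922004403559879147520 + 513033101377870320999 * sqrt(14)/39323856654003688017614239516590080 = -0.00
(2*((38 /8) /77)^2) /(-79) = -0.00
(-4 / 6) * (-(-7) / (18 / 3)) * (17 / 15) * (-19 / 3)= 2261 / 405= 5.58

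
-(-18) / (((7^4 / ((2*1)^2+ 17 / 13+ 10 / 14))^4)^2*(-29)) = -146391874890514155307008 / 150614372560584975412323119565123961770806909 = -0.00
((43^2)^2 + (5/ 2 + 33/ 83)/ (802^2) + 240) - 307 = 365024601700657/ 106771864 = 3418734.00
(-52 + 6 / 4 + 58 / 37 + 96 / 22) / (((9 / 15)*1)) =-60465 / 814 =-74.28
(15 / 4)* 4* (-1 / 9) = -5 / 3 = -1.67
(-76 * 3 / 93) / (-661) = 76 / 20491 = 0.00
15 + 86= 101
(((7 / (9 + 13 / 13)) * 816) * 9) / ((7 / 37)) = 135864 / 5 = 27172.80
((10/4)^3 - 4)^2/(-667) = -8649/42688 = -0.20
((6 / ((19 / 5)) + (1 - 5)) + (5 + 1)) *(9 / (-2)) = -306 / 19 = -16.11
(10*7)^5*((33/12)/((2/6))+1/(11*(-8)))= 152313437500/11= 13846676136.36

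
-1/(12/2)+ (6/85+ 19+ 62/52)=66619/3315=20.10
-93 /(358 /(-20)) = 930 /179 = 5.20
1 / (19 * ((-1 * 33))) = -1 / 627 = -0.00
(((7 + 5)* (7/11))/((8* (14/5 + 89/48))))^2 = 6350400/150970369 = 0.04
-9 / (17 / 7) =-63 / 17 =-3.71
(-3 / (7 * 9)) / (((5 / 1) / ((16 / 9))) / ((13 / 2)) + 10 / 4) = -104 / 6405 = -0.02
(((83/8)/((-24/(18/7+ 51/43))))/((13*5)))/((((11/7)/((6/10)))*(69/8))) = -2407/2175800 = -0.00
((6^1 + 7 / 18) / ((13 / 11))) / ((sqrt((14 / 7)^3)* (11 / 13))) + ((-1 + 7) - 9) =-0.74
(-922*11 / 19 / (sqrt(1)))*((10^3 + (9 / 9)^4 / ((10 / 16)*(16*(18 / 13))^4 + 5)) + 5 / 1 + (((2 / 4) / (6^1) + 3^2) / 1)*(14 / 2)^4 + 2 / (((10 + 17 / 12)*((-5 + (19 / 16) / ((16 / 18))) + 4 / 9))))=-3033322851484937659365091 / 249084465900636930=-12177888.49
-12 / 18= -2 / 3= -0.67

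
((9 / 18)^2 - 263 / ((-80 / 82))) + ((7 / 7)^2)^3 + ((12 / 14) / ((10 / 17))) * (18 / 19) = 1448133 / 5320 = 272.21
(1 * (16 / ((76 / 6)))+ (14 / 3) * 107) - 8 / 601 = 17148478 / 34257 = 500.58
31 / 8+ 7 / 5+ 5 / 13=2943 / 520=5.66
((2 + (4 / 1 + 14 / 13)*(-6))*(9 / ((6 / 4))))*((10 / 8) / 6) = -925 / 26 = -35.58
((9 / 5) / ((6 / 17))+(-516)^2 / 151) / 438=890087 / 220460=4.04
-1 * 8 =-8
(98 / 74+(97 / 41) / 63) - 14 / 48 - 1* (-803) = 614766353 / 764568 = 804.07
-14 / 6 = -2.33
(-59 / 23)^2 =3481 / 529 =6.58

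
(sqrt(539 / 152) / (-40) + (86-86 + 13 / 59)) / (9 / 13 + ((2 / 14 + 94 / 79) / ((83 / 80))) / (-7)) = 54298517 / 125384263-29237663 * sqrt(418) / 6460477280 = 0.34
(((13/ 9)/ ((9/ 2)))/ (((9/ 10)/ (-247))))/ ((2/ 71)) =-2279810/ 729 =-3127.31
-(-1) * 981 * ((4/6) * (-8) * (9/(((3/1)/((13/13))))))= -15696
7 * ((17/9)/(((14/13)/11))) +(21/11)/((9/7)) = 27035/198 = 136.54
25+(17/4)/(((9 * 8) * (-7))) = 50383/2016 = 24.99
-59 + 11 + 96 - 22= 26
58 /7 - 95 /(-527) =31231 /3689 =8.47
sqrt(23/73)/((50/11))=11 * sqrt(1679)/3650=0.12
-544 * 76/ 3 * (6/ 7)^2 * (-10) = 4961280/ 49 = 101250.61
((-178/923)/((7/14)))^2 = 126736/851929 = 0.15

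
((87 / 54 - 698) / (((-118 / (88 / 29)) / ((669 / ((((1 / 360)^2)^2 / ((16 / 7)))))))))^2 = 30347381644700960795802992640000000000 / 143448529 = 211555892948201377483647800000.00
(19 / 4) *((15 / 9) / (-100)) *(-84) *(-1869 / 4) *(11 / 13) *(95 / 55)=-4722963 / 1040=-4541.31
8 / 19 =0.42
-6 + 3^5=237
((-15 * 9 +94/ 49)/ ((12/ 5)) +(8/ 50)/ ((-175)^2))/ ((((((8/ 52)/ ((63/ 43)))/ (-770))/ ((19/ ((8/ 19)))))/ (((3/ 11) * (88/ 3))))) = 78898488581913/ 537500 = 146787885.73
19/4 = 4.75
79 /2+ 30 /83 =6617 /166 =39.86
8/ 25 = 0.32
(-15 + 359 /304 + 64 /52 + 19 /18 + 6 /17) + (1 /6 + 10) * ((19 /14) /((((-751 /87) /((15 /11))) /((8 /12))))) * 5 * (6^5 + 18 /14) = -13832855049705649 /244758097584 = -56516.43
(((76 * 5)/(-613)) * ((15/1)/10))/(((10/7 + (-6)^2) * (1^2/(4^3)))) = -127680/80303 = -1.59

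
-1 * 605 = -605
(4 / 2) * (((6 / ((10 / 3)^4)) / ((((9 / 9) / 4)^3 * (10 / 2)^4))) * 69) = 268272 / 390625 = 0.69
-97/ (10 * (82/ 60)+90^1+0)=-291/ 311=-0.94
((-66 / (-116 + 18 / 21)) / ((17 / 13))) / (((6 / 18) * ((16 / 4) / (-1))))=-693 / 2108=-0.33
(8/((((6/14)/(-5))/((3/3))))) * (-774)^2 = -55913760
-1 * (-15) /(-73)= -15 /73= -0.21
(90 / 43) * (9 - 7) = 180 / 43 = 4.19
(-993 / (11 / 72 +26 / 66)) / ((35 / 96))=-75499776 / 15155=-4981.84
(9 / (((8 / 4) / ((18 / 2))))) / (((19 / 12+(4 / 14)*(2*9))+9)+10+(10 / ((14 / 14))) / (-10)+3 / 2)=3402 / 2203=1.54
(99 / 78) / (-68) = -33 / 1768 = -0.02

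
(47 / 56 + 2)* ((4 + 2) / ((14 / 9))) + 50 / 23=118339 / 9016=13.13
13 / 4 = 3.25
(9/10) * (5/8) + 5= 89/16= 5.56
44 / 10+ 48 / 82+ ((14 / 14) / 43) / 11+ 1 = 580576 / 96965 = 5.99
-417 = -417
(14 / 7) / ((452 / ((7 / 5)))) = 7 / 1130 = 0.01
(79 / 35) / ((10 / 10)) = 79 / 35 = 2.26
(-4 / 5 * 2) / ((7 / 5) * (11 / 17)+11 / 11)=-68 / 81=-0.84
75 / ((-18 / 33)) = -275 / 2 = -137.50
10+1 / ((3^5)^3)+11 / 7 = 1162261474 / 100442349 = 11.57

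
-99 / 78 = -33 / 26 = -1.27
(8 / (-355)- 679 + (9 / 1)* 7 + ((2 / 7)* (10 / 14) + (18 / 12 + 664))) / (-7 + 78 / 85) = -29383157 / 3597286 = -8.17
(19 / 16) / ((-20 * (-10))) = 19 / 3200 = 0.01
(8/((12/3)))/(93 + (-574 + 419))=-0.03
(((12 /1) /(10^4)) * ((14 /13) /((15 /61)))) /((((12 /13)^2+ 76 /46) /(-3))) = -383019 /60837500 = -0.01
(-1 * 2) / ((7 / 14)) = -4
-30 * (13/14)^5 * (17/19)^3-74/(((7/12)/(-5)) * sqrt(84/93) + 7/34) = -594950616569865/1141725325552-160395 * sqrt(217)/8666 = -793.75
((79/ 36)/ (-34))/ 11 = -79/ 13464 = -0.01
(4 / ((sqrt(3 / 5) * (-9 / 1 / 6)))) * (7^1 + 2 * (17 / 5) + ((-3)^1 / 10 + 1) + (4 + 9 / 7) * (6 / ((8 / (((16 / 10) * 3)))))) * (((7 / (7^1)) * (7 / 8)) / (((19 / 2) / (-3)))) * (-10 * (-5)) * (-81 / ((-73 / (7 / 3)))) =4128.79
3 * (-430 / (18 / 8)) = -1720 / 3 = -573.33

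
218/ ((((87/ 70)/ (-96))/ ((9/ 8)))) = -549360/ 29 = -18943.45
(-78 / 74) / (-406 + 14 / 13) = 507 / 194768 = 0.00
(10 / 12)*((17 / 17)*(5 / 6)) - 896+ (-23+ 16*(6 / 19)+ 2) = -623297 / 684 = -911.25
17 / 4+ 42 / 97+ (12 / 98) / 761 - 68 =-916076535 / 14468132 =-63.32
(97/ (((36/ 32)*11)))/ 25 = 776/ 2475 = 0.31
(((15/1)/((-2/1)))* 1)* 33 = -495/2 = -247.50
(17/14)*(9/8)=153/112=1.37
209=209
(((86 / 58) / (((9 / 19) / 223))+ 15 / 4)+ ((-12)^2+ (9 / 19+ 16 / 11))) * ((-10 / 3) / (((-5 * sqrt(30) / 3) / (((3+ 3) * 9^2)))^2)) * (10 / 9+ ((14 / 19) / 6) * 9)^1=-51105785814297 / 2878975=-17751382.29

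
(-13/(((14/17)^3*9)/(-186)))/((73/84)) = 1979939/3577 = 553.52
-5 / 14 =-0.36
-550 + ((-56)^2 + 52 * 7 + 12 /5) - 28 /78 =575648 /195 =2952.04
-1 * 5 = -5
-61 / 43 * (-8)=488 / 43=11.35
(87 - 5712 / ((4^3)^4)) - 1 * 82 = 5242523 / 1048576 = 5.00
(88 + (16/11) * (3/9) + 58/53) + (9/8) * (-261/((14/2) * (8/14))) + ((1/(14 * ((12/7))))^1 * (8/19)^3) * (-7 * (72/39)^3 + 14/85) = 1149629758739837/71688513193440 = 16.04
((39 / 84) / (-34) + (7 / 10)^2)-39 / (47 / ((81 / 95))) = -4912899 / 21253400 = -0.23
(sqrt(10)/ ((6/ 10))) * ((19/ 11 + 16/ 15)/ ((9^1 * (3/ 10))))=4610 * sqrt(10)/ 2673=5.45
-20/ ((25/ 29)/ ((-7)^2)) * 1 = -5684/ 5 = -1136.80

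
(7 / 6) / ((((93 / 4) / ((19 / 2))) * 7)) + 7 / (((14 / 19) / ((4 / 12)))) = 1805 / 558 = 3.23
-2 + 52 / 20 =3 / 5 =0.60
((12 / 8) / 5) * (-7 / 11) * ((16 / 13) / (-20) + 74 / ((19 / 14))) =-706272 / 67925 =-10.40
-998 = -998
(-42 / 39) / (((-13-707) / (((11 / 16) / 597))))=77 / 44703360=0.00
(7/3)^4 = 29.64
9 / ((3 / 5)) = 15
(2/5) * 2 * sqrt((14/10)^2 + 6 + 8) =4 * sqrt(399)/25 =3.20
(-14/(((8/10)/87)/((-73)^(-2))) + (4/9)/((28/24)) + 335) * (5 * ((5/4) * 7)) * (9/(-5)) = -1125005235/42632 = -26388.75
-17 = -17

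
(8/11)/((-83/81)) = -648/913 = -0.71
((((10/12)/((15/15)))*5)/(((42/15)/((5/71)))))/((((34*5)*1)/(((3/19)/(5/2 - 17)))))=-0.00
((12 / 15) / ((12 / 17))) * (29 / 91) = 493 / 1365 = 0.36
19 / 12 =1.58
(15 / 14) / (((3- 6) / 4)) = -10 / 7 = -1.43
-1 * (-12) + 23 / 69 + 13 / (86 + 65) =12.42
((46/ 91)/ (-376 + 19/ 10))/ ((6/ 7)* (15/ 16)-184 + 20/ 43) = 3680/ 497659227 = 0.00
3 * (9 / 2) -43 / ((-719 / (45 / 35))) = 13.58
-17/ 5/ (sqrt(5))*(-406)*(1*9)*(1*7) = 434826*sqrt(5)/ 25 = 38892.02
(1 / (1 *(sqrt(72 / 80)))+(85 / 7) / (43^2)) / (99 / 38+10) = 3230 / 6199697+38 *sqrt(10) / 1437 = 0.08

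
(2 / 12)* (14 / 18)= 7 / 54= 0.13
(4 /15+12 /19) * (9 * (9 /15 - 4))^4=46761069312 /59375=787554.85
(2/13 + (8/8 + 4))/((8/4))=67/26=2.58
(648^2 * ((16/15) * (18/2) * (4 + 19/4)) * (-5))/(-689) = 255964.70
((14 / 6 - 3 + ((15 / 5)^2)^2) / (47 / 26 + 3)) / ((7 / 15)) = 6266 / 175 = 35.81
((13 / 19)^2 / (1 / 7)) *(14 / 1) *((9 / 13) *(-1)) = -11466 / 361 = -31.76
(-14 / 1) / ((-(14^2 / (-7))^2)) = 1 / 56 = 0.02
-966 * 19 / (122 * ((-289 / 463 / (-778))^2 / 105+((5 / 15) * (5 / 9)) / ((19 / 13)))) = -21379981111178710860 / 18006629678547451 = -1187.34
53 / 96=0.55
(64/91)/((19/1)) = 64/1729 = 0.04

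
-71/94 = -0.76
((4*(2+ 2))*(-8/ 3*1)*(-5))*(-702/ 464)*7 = -65520/ 29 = -2259.31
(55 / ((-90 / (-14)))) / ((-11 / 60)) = -140 / 3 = -46.67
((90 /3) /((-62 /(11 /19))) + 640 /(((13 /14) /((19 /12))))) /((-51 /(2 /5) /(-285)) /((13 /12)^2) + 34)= 325798265 /10267014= 31.73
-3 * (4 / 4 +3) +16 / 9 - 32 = -42.22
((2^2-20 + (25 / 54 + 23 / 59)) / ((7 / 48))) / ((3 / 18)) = -772144 / 1239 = -623.20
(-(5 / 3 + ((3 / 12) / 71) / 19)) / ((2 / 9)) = -80949 / 10792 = -7.50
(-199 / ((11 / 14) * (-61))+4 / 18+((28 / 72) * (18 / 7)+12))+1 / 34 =3573421 / 205326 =17.40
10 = 10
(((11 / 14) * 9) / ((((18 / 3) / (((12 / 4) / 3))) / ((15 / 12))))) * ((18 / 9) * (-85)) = -250.45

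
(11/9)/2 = 11/18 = 0.61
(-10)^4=10000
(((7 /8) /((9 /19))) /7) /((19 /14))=7 /36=0.19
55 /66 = 5 /6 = 0.83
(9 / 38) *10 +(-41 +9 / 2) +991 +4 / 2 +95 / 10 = 18399 / 19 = 968.37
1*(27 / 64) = 27 / 64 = 0.42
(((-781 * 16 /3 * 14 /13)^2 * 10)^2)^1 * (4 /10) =37467628044683145379840 /2313441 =16195627225714053.39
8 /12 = 2 /3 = 0.67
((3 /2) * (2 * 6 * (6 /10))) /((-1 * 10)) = -27 /25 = -1.08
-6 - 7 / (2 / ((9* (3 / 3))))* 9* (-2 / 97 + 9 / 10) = -495291 / 1940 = -255.30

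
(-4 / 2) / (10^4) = -1 / 5000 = -0.00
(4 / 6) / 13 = 0.05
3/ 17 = 0.18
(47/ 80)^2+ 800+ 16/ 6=15417827/ 19200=803.01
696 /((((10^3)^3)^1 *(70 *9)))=29 /26250000000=0.00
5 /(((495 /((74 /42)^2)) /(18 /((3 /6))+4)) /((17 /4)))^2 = 5.68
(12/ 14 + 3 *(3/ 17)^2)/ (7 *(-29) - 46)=-641/ 167909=-0.00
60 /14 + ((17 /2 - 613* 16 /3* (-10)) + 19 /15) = 2289517 /70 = 32707.39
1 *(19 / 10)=19 / 10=1.90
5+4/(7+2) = 49/9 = 5.44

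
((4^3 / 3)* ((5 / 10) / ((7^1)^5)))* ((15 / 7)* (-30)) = -4800 / 117649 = -0.04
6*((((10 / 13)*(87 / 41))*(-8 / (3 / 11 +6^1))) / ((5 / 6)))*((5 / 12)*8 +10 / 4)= -87.43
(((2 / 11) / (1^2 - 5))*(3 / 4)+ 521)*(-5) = -229225 / 88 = -2604.83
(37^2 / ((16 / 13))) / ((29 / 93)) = 1655121 / 464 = 3567.07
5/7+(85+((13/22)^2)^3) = 68061730063/793659328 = 85.76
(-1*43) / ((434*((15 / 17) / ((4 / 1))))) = -1462 / 3255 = -0.45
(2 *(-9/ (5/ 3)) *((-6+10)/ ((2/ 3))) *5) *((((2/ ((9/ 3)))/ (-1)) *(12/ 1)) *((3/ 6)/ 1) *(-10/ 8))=-1620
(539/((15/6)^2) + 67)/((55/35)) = 97.52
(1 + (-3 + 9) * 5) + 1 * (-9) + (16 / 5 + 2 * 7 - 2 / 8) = 779 / 20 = 38.95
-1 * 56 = -56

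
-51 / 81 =-17 / 27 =-0.63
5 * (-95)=-475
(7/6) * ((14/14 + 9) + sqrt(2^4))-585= -1706/3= -568.67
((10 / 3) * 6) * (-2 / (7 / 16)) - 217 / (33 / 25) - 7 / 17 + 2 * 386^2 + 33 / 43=50276088727 / 168861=297736.53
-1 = -1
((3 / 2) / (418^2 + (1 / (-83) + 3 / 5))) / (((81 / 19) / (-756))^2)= 1048705 / 3884502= 0.27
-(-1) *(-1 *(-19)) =19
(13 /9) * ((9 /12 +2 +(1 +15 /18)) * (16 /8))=715 /54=13.24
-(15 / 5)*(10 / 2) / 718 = -15 / 718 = -0.02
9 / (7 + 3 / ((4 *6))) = 24 / 19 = 1.26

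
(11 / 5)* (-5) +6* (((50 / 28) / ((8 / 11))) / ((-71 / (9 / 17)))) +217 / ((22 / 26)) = 182416725 / 743512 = 245.34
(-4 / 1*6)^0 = 1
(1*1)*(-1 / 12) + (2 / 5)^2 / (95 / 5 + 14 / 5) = -497 / 6540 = -0.08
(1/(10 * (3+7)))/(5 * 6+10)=1/4000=0.00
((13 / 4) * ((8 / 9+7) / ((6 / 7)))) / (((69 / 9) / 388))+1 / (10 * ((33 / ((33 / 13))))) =20368406 / 13455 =1513.82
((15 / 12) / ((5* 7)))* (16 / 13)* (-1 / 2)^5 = -1 / 728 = -0.00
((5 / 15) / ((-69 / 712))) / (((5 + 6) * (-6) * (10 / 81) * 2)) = 0.21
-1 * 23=-23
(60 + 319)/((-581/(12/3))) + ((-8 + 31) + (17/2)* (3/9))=80959/3486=23.22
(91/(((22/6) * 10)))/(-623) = -39/9790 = -0.00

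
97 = 97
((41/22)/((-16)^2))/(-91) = -41/512512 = -0.00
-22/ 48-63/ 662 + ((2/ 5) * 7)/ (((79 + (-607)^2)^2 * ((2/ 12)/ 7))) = -0.55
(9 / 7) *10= 90 / 7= 12.86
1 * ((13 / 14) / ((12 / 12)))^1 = 13 / 14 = 0.93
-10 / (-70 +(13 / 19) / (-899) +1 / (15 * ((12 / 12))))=1281075 / 8959082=0.14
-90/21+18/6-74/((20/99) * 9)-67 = -7629/70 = -108.99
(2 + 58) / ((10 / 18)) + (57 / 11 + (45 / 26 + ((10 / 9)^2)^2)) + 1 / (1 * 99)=218506219 / 1876446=116.45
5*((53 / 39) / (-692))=-265 / 26988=-0.01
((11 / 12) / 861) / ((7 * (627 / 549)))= 61 / 458052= 0.00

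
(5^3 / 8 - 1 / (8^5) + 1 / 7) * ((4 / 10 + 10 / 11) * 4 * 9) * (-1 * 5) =-292957641 / 78848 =-3715.47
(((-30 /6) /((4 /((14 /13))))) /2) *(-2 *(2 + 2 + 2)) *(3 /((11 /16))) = 5040 /143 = 35.24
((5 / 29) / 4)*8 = 10 / 29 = 0.34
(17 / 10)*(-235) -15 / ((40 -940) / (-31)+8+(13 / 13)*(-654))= -3820186 / 9563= -399.48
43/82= 0.52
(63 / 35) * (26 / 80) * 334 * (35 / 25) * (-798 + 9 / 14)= -218113857 / 1000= -218113.86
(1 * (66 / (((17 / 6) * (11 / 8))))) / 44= 72 / 187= 0.39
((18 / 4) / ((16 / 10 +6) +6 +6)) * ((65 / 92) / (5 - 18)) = -225 / 18032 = -0.01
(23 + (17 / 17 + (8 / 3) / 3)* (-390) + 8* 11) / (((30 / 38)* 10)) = -35663 / 450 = -79.25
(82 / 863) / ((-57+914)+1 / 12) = 984 / 8875955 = 0.00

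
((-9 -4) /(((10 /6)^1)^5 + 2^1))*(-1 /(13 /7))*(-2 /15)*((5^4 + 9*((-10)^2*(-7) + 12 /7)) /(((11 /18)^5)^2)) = 48932.49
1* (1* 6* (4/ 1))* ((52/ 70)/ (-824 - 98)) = -312/ 16135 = -0.02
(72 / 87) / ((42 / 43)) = 172 / 203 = 0.85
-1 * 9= -9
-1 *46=-46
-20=-20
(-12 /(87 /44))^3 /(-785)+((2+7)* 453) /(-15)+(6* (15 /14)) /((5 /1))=-36215500732 /134017555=-270.23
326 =326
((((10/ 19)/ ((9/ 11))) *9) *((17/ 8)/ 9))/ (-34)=-55/ 1368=-0.04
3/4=0.75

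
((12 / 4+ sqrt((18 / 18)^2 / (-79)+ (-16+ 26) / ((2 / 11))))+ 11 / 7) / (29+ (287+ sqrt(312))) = -3*sqrt(185887) / 982997 - 8*sqrt(78) / 87101+ 1264 / 87101+ sqrt(85794) / 12443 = 0.04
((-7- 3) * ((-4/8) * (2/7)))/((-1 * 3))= -10/21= -0.48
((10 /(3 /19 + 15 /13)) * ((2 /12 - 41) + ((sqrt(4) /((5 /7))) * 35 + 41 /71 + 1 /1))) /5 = 6181175 /69012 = 89.57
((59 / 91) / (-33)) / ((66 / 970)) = -28615 / 99099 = -0.29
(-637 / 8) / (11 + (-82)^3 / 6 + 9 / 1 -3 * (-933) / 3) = 273 / 311800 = 0.00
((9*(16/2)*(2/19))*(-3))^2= 516.96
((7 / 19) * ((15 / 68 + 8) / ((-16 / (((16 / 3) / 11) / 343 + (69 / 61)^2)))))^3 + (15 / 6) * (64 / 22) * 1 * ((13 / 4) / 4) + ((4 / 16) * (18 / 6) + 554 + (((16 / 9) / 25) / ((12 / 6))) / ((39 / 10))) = 70123697000286933665976110675438329247 / 125074828301664805536126977314652160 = 560.65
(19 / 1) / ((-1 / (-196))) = 3724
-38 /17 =-2.24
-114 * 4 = -456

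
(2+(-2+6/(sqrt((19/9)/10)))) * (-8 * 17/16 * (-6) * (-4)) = -3672 * sqrt(190)/19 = -2663.95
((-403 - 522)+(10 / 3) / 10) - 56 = -2942 / 3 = -980.67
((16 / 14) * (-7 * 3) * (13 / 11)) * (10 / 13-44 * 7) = 95856 / 11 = 8714.18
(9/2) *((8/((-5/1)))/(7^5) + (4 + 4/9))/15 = 1680664/1260525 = 1.33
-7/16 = -0.44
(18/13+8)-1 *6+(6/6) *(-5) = -21/13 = -1.62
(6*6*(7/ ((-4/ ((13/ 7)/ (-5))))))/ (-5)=-117/ 25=-4.68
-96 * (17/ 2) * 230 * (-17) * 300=957168000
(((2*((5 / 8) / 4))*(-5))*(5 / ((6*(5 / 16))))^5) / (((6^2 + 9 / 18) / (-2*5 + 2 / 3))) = 2867200 / 53217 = 53.88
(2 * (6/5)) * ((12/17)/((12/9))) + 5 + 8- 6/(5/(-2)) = 1417/85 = 16.67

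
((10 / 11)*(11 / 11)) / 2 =5 / 11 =0.45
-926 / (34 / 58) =-26854 / 17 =-1579.65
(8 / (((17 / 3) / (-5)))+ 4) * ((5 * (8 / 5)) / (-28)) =104 / 119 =0.87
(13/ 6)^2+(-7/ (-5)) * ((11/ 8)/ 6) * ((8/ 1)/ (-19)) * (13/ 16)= 125437/ 27360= 4.58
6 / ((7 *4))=3 / 14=0.21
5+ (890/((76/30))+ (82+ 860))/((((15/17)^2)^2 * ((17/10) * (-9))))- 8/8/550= -1707204187/12696750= -134.46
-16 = -16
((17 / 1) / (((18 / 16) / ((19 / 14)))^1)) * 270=38760 / 7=5537.14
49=49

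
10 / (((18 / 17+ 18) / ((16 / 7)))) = 680 / 567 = 1.20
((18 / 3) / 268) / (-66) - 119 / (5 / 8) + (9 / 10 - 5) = -573387 / 2948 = -194.50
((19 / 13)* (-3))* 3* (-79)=13509 / 13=1039.15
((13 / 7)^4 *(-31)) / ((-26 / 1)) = 68107 / 4802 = 14.18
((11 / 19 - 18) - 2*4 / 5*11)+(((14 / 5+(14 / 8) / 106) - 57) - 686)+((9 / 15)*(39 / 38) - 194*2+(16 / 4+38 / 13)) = -121030555 / 104728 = -1155.67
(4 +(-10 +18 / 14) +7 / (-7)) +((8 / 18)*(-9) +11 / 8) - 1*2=-579 / 56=-10.34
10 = 10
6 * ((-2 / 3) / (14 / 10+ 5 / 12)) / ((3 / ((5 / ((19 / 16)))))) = -6400 / 2071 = -3.09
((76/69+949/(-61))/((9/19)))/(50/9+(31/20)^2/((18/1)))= -924844000/172404849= -5.36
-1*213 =-213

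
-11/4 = -2.75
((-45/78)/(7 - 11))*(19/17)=285/1768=0.16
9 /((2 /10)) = 45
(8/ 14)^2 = 0.33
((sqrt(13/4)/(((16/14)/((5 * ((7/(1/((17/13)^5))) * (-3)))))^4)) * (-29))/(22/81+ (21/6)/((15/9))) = -819467782026014658860012779585086740625 * sqrt(13)/8796409473276028258650165248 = -335890810410.98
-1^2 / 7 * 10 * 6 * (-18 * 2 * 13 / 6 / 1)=4680 / 7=668.57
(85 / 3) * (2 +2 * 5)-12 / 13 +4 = 343.08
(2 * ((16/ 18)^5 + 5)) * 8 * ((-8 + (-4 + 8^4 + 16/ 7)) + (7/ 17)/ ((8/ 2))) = 364585699756/ 1003833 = 363193.58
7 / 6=1.17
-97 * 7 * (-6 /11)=4074 /11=370.36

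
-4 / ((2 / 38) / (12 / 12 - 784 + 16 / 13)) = 772388 / 13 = 59414.46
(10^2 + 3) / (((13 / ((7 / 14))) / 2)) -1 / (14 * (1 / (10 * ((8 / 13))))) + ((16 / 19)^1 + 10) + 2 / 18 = 286894 / 15561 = 18.44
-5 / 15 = -1 / 3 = -0.33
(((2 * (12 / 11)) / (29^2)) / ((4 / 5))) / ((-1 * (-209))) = 30 / 1933459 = 0.00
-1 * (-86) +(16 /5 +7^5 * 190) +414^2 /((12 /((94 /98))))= 785744209 /245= 3207119.22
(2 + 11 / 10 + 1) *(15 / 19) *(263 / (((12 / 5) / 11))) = 593065 / 152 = 3901.74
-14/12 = -7/6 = -1.17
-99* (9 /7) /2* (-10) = 4455 /7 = 636.43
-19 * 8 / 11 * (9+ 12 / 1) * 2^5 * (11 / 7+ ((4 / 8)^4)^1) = -166896 / 11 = -15172.36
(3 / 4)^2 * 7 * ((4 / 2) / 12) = 21 / 32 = 0.66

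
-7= -7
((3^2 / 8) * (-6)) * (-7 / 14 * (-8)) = -27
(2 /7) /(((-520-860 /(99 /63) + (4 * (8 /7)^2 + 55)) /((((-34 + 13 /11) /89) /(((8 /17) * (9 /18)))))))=42959 /96618222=0.00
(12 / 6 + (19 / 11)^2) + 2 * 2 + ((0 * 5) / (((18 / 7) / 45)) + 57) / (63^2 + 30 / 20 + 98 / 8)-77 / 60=892245973 / 115659060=7.71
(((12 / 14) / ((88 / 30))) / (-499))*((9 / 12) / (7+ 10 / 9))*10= -6075 / 11219516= -0.00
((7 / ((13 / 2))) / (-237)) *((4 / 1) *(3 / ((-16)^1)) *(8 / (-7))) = -4 / 1027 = -0.00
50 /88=25 /44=0.57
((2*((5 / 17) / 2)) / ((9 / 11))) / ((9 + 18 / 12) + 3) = 0.03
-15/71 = -0.21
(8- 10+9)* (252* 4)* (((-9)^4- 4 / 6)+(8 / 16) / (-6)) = 46289124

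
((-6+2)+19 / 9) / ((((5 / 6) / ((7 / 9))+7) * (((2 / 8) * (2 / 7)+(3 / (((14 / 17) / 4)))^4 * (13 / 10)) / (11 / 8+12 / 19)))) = -435721475 / 54381241509858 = -0.00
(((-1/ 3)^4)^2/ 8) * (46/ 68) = 23/ 1784592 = 0.00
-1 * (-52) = 52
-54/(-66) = 9/11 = 0.82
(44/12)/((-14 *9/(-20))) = 110/189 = 0.58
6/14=3/7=0.43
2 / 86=1 / 43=0.02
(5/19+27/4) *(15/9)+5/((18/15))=1205/76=15.86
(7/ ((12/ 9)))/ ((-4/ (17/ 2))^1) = -357/ 32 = -11.16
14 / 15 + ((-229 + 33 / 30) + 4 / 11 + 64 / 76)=-1415521 / 6270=-225.76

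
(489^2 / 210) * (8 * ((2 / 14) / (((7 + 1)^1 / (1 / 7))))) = 79707 / 3430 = 23.24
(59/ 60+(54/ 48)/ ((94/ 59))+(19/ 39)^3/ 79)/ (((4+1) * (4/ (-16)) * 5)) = -29794100659/ 110125723500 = -0.27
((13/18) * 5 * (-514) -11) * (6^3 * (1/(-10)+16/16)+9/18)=-16375498/45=-363899.96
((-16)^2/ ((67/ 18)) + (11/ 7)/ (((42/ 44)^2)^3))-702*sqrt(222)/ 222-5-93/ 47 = 120757976520856/ 1890542605203-117*sqrt(222)/ 37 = 16.76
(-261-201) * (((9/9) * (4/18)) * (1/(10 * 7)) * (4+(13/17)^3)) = -160226/24565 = -6.52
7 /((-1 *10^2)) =-7 /100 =-0.07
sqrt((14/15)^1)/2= sqrt(210)/30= 0.48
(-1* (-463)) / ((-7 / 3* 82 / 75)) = -104175 / 574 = -181.49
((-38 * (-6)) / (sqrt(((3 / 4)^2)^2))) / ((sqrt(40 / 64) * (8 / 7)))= 2128 * sqrt(10) / 15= 448.62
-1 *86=-86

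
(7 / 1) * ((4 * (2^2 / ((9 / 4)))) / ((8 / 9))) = 56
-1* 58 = -58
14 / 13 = 1.08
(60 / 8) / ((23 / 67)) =1005 / 46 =21.85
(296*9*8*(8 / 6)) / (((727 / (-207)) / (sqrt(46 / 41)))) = -5882112*sqrt(1886) / 29807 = -8570.10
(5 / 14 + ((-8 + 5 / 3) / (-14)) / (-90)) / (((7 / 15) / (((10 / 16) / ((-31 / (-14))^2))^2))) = 1630475 / 132987024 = 0.01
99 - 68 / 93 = 9139 / 93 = 98.27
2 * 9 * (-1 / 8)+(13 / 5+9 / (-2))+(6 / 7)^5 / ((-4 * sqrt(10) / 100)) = -83 / 20 - 19440 * sqrt(10) / 16807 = -7.81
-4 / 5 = -0.80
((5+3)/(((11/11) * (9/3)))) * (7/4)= 14/3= 4.67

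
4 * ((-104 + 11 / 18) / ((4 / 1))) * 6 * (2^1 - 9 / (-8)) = -46525 / 24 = -1938.54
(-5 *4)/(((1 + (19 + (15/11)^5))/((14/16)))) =-1127357/1592158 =-0.71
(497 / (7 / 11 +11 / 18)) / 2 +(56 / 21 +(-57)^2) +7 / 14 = 5114929 / 1482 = 3451.37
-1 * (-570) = 570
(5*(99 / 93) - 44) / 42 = -1199 / 1302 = -0.92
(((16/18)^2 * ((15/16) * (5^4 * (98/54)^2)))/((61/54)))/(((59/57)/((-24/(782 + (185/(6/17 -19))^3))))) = 290638767609400000/1806442219714221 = 160.89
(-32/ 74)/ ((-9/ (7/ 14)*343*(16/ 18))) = 0.00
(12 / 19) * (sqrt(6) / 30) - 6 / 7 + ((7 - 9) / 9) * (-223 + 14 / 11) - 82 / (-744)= 2 * sqrt(6) / 95 + 1389973 / 28644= 48.58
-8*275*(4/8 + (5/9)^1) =-2322.22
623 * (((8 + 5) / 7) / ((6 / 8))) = 4628 / 3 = 1542.67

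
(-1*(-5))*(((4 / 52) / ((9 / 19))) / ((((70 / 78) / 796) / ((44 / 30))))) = 332728 / 315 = 1056.28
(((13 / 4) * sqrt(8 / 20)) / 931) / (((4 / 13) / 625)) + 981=21125 * sqrt(10) / 14896 + 981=985.48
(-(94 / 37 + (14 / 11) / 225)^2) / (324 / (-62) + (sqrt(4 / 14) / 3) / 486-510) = 36170993693952 * sqrt(14) / 15115662233672275446875 + 1571912043114276864 / 124922828377456821875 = 0.01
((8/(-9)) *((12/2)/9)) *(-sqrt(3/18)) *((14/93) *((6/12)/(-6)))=-28 *sqrt(6)/22599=-0.00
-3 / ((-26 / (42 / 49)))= 9 / 91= 0.10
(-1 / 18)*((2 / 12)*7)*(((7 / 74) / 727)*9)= -0.00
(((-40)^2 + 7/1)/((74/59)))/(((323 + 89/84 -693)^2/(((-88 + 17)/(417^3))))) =-2638835416/286311346625778429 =-0.00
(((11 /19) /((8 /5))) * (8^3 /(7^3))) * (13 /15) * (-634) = -5802368 /19551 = -296.78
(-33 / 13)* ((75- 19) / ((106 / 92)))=-85008 / 689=-123.38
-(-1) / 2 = 1 / 2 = 0.50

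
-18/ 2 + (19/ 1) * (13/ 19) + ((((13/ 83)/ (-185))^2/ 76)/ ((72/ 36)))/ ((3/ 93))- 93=-3189578060961/ 35837955800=-89.00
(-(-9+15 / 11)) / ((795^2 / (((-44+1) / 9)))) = -1204 / 20856825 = -0.00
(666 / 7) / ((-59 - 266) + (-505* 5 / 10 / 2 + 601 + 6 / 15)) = 4440 / 7007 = 0.63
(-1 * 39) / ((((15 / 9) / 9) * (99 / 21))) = -44.67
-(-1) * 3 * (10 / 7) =30 / 7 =4.29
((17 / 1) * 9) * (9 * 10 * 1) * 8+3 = 110163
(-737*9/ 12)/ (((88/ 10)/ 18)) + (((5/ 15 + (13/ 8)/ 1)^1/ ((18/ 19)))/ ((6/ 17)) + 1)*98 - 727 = -1536605/ 1296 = -1185.65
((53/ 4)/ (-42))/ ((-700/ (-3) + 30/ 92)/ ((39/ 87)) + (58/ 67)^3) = -4766191261/ 7884660449204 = -0.00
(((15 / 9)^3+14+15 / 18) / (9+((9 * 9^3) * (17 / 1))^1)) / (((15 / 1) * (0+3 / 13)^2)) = 177619 / 813170340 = 0.00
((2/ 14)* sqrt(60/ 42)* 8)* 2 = 16* sqrt(70)/ 49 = 2.73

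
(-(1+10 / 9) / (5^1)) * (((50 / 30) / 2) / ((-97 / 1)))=19 / 5238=0.00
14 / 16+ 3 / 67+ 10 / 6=4159 / 1608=2.59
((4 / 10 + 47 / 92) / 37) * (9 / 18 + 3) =2933 / 34040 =0.09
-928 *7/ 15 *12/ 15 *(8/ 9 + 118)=-5560576/ 135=-41189.45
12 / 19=0.63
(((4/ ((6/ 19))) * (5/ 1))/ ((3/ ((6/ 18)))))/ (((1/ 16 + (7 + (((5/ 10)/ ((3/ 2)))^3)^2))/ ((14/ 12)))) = 1.16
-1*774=-774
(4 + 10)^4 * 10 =384160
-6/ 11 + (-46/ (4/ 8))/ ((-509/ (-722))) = -733718/ 5599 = -131.04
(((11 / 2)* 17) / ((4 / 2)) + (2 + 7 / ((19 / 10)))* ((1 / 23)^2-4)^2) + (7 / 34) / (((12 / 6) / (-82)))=46702094695 / 361554572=129.17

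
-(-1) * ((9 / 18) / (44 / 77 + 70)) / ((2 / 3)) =21 / 1976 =0.01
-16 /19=-0.84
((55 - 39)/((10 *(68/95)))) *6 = 228/17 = 13.41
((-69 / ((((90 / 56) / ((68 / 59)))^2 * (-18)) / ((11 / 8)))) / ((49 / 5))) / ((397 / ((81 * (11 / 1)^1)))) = 12868592 / 20729355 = 0.62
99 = 99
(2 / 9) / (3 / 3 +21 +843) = 2 / 7785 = 0.00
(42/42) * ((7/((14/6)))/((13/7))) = 21/13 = 1.62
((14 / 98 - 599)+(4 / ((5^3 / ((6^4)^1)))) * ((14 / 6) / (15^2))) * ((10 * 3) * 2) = -157087104 / 4375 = -35905.62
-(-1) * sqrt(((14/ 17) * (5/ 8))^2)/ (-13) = -35/ 884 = -0.04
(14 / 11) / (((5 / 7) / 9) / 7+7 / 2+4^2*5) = 12348 / 810227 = 0.02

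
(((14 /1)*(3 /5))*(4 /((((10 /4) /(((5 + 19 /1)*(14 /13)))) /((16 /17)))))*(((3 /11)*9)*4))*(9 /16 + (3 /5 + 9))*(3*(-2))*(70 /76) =-208167128064 /1154725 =-180274.20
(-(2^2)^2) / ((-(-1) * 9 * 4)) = -4 / 9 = -0.44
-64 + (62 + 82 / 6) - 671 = -1978 / 3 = -659.33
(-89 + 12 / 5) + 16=-70.60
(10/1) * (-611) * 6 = -36660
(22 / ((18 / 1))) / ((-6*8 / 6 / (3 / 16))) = -11 / 384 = -0.03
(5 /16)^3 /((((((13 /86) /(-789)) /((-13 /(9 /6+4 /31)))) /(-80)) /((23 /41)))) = -15118719375 /265024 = -57046.60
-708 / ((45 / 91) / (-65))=93062.67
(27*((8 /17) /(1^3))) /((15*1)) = 72 /85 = 0.85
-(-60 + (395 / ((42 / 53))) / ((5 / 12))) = -7954 / 7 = -1136.29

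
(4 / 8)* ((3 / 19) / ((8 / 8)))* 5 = 15 / 38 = 0.39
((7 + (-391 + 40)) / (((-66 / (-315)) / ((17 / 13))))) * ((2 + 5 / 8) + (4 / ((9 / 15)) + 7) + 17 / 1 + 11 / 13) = -272505835 / 3718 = -73293.66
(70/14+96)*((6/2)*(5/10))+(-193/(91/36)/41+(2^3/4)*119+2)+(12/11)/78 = 31983395/82082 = 389.65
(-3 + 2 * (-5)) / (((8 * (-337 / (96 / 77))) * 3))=52 / 25949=0.00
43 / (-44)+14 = 573 / 44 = 13.02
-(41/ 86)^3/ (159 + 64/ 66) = -2274393/ 3357739624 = -0.00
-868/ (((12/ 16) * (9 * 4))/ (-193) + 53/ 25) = -2094050/ 4777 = -438.36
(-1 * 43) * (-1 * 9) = 387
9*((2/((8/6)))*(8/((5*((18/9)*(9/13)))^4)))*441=1399489/67500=20.73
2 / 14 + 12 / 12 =8 / 7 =1.14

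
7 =7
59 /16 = 3.69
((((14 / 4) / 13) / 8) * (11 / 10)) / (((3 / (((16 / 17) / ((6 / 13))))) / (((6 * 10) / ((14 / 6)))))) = 11 / 17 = 0.65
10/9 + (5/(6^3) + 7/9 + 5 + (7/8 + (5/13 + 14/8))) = 6965/702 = 9.92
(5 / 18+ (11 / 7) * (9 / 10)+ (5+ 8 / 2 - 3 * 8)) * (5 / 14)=-2096 / 441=-4.75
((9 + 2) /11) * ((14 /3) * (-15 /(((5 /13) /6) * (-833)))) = 156 /119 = 1.31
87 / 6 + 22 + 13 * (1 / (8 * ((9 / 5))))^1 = 2693 / 72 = 37.40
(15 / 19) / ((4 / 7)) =105 / 76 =1.38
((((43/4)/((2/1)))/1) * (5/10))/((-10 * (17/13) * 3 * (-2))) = 559/16320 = 0.03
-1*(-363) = 363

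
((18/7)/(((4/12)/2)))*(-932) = -100656/7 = -14379.43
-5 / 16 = -0.31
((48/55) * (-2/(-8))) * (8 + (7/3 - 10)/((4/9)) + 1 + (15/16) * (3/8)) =-3033/1760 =-1.72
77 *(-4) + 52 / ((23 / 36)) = -5212 / 23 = -226.61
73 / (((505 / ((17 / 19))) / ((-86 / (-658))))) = 0.02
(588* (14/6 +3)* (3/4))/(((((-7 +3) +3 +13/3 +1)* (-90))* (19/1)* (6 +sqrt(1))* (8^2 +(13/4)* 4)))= -8/13585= -0.00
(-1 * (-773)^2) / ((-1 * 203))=2943.49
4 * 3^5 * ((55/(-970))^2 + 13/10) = 59593077/47045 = 1266.72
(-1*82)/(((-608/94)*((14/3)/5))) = 13.58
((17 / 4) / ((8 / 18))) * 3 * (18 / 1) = 4131 / 8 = 516.38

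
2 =2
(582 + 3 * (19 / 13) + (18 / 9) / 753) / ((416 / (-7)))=-40181015 / 4072224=-9.87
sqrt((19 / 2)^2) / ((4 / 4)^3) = 19 / 2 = 9.50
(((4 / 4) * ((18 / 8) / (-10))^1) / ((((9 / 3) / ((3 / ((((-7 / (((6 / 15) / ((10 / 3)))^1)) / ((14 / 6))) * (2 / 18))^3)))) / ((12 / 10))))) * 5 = 19683 / 312500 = 0.06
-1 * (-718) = 718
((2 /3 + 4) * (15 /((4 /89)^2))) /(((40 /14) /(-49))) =-19018321 /32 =-594322.53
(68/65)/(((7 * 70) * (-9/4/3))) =-136/47775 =-0.00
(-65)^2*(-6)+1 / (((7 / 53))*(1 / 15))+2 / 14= -176654 / 7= -25236.29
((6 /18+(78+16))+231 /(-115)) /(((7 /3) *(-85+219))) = 15926 /53935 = 0.30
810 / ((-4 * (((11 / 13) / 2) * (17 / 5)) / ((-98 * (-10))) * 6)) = -22993.32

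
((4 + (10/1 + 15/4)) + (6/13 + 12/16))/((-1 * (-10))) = 493/260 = 1.90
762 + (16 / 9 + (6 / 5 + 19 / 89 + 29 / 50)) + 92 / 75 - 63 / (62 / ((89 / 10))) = 1882076519 / 2483100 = 757.95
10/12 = 0.83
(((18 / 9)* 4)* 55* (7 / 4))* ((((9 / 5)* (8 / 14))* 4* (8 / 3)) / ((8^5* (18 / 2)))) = 11 / 384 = 0.03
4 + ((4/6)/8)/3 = 145/36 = 4.03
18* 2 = 36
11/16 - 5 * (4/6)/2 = -47/48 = -0.98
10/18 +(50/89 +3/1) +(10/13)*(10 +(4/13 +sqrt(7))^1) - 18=-805940/135369 +10*sqrt(7)/13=-3.92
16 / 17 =0.94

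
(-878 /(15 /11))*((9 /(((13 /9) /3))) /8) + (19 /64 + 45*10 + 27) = -1027.12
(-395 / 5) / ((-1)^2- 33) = 79 / 32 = 2.47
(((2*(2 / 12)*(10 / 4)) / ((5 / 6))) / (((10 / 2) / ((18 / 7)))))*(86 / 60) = 129 / 175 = 0.74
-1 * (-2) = 2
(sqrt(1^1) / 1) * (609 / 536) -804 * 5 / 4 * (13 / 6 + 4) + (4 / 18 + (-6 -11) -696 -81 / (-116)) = -966463585 / 139896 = -6908.44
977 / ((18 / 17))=16609 / 18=922.72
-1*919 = -919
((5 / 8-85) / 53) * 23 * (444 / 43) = -1723275 / 4558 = -378.08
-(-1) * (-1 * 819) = -819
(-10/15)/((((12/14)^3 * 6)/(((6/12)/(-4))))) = 343/15552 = 0.02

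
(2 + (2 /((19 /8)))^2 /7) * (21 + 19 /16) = 942525 /20216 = 46.62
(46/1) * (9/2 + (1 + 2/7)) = 1863/7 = 266.14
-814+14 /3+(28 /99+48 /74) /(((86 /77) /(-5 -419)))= -1162.95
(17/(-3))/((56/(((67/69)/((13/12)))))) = -1139/12558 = -0.09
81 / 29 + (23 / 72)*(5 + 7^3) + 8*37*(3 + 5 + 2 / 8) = 2555.96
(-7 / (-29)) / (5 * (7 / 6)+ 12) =0.01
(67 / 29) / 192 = 67 / 5568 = 0.01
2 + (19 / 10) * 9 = 191 / 10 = 19.10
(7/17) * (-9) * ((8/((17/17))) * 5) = -2520/17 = -148.24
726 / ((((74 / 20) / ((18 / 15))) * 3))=2904 / 37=78.49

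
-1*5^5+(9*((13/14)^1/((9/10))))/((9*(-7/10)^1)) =-1378775/441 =-3126.47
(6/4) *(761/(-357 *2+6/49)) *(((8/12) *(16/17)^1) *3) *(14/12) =-522046/148665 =-3.51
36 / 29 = 1.24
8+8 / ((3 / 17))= 160 / 3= 53.33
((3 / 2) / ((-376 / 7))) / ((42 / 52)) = -13 / 376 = -0.03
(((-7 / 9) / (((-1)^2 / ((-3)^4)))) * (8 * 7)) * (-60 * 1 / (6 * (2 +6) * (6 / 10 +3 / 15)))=11025 / 2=5512.50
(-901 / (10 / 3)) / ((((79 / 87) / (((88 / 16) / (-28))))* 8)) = 2586771 / 353920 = 7.31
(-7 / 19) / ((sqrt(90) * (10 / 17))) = -119 * sqrt(10) / 5700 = -0.07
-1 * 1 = -1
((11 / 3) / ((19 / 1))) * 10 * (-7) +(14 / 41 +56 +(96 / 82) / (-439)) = 43941164 / 1025943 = 42.83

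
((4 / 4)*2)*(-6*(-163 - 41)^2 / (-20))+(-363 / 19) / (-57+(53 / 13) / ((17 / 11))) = 28498954683 / 1141330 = 24969.95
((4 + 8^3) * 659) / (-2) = -170022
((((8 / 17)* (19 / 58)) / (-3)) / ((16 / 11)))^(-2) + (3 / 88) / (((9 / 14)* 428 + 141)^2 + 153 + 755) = 2388352661563065 / 2980812756328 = 801.24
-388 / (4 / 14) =-1358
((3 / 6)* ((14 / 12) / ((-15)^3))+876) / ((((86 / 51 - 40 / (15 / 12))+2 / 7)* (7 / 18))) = -603125881 / 8040000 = -75.02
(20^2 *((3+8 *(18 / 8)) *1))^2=70560000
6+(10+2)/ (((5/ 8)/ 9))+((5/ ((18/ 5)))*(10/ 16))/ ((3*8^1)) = 3090289/ 17280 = 178.84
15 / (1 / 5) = 75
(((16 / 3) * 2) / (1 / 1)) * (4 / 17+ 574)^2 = 1016497536 / 289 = 3517292.51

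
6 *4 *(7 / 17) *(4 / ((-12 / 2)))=-112 / 17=-6.59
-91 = -91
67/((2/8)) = 268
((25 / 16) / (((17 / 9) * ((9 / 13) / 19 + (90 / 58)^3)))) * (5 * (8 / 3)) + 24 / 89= 3.19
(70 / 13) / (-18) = -35 / 117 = -0.30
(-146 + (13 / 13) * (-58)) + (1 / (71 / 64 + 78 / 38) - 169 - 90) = -1779019 / 3845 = -462.68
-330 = -330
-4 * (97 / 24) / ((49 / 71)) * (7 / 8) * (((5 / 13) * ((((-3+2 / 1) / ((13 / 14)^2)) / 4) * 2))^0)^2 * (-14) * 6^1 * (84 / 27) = 48209 / 9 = 5356.56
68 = 68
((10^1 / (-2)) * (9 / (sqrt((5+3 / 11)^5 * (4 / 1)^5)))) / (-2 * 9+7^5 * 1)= -5445 * sqrt(638) / 104823531776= -0.00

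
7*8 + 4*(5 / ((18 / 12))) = 208 / 3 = 69.33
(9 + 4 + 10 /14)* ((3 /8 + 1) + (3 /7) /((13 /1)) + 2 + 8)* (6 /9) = 66440 /637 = 104.30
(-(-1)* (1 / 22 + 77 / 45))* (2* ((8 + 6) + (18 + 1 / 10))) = 186073 / 1650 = 112.77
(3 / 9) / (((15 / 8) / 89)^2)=506944 / 675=751.03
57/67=0.85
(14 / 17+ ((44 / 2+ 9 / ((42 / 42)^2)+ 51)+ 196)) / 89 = 3.13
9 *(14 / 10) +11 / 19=1252 / 95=13.18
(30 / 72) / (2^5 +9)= 5 / 492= 0.01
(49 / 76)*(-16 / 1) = -196 / 19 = -10.32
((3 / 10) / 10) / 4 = 3 / 400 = 0.01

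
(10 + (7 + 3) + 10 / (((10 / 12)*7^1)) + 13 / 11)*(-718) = -1265834 / 77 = -16439.40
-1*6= -6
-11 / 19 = -0.58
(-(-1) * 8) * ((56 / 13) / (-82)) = -224 / 533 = -0.42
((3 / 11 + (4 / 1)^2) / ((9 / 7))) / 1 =1253 / 99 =12.66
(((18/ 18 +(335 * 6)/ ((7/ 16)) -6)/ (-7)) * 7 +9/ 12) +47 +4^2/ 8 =-127107/ 28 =-4539.54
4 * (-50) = -200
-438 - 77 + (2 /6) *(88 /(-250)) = -193169 /375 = -515.12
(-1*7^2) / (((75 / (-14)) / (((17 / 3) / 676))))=5831 / 76050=0.08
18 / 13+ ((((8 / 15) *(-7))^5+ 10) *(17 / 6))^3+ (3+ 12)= -1279177339171884189053982781568 / 153700755523681640625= -8322518225.84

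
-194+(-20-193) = -407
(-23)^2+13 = 542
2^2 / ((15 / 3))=4 / 5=0.80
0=0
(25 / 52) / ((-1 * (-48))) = 25 / 2496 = 0.01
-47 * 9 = -423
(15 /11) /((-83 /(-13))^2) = 2535 /75779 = 0.03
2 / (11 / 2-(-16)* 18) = 4 / 587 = 0.01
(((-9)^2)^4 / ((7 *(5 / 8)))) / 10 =172186884 / 175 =983925.05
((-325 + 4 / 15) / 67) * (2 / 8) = -4871 / 4020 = -1.21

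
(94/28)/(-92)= -47/1288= -0.04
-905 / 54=-16.76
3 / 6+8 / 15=1.03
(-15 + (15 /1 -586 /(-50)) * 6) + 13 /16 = 58453 /400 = 146.13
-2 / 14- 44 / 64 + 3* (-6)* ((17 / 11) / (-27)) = 739 / 3696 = 0.20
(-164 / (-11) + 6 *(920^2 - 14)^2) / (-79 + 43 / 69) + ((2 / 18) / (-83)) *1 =-609243043524155797 / 11109384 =-54840398308.69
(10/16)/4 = 5/32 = 0.16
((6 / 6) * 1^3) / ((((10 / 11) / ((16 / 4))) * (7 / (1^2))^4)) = 22 / 12005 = 0.00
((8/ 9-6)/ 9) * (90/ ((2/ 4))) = -920/ 9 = -102.22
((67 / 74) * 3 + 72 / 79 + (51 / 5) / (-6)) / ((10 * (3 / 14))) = 197204 / 219225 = 0.90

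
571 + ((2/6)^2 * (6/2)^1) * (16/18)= 15425/27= 571.30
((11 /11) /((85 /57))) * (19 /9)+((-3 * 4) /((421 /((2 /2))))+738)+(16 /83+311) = 9361155908 /8910465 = 1050.58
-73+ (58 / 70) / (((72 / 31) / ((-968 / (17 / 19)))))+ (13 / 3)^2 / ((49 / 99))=-15781877 / 37485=-421.02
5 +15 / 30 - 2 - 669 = -1331 / 2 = -665.50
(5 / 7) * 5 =25 / 7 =3.57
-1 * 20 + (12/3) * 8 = 12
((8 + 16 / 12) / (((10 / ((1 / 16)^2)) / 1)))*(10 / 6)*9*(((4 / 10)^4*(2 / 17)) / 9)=7 / 382500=0.00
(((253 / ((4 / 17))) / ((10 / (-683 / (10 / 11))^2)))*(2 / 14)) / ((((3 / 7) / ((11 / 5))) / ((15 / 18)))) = 2670477390559 / 72000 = 37089963.76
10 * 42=420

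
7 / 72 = 0.10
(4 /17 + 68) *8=9280 /17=545.88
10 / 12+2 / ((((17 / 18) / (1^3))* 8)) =56 / 51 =1.10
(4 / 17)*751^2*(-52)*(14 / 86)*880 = -722643201280 / 731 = -988567990.81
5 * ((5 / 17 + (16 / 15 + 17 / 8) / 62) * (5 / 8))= 218555 / 202368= 1.08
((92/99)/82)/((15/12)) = 184/20295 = 0.01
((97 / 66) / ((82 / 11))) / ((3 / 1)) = 97 / 1476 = 0.07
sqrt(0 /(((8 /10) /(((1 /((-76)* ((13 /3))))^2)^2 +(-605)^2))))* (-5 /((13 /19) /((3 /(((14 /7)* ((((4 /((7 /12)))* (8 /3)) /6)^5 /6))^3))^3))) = 0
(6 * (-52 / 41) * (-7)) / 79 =2184 / 3239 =0.67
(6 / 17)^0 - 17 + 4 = -12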